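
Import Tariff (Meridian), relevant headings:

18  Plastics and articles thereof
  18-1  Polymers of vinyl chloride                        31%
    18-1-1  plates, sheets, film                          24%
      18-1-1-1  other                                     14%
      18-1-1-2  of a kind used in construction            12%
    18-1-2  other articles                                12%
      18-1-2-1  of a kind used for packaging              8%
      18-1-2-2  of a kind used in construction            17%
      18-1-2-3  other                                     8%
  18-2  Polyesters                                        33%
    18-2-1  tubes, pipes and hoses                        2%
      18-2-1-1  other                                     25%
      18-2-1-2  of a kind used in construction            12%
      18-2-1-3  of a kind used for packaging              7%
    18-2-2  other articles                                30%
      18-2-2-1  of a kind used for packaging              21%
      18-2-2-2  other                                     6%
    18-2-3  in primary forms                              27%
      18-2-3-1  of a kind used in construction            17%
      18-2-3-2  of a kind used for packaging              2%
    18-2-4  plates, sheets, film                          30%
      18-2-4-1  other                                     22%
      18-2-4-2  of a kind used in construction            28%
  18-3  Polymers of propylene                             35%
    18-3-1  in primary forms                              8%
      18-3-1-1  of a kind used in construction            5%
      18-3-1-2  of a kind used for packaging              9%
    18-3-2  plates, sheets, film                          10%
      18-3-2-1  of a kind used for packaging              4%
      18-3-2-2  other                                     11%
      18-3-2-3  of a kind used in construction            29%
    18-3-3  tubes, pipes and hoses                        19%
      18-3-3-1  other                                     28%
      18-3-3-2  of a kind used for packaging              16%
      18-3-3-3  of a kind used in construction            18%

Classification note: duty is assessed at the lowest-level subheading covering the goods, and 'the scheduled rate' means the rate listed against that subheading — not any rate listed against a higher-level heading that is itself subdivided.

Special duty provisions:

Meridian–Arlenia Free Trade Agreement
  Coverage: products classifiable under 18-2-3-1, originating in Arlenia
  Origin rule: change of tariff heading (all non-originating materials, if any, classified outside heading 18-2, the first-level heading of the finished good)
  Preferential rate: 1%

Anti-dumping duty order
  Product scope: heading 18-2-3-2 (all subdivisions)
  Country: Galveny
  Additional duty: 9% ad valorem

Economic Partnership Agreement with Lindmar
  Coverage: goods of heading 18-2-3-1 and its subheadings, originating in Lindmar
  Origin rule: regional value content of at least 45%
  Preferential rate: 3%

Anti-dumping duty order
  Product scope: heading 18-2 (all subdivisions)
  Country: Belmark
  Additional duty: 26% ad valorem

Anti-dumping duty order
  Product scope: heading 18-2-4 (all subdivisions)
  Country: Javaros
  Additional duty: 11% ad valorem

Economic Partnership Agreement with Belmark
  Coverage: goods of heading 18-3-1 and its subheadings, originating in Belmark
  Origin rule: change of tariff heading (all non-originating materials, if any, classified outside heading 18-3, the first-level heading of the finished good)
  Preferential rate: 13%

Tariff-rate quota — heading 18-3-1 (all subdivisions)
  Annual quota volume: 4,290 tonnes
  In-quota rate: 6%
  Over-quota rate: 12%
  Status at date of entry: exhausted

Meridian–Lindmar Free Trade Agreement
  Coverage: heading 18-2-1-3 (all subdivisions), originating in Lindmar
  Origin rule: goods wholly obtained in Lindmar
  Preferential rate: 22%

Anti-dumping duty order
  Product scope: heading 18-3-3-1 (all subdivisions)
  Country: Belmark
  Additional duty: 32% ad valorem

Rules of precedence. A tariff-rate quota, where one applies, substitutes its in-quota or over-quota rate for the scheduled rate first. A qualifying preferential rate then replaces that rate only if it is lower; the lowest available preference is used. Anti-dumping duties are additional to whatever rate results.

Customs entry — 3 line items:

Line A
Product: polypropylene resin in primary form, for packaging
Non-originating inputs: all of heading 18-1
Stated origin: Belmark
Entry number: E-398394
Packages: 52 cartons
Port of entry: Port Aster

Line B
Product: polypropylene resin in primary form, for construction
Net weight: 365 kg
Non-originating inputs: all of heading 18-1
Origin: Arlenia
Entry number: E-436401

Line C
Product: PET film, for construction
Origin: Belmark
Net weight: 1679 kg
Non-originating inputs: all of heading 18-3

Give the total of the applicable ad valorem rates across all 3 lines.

78%

Line A: polypropylene → 18-3; resin in primary form → 18-3-1; for packaging → 18-3-1-2. Scheduled 9%. quota on 18-3-1 exhausted → over-quota 12%; Belmark agreement on 18-3-1: CTH met → 13% available; preference 13% not lower than 12% → no reduction. → 12%.
Line B: polypropylene → 18-3; resin in primary form → 18-3-1; for construction → 18-3-1-1. Scheduled 5%. quota on 18-3-1 exhausted → over-quota 12%; Arlenia agreement on 18-2-3-1: 18-3-1-1 not covered. → 12%.
Line C: PET → 18-2; film → 18-2-4; for construction → 18-2-4-2. Scheduled 28%. Belmark agreement on 18-3-1: 18-2-4-2 not covered; anti-dumping (Belmark, 18-2): +26%; total 28% + 26% = 54%. → 54%.
Sum: 12% + 12% + 54% = 78%.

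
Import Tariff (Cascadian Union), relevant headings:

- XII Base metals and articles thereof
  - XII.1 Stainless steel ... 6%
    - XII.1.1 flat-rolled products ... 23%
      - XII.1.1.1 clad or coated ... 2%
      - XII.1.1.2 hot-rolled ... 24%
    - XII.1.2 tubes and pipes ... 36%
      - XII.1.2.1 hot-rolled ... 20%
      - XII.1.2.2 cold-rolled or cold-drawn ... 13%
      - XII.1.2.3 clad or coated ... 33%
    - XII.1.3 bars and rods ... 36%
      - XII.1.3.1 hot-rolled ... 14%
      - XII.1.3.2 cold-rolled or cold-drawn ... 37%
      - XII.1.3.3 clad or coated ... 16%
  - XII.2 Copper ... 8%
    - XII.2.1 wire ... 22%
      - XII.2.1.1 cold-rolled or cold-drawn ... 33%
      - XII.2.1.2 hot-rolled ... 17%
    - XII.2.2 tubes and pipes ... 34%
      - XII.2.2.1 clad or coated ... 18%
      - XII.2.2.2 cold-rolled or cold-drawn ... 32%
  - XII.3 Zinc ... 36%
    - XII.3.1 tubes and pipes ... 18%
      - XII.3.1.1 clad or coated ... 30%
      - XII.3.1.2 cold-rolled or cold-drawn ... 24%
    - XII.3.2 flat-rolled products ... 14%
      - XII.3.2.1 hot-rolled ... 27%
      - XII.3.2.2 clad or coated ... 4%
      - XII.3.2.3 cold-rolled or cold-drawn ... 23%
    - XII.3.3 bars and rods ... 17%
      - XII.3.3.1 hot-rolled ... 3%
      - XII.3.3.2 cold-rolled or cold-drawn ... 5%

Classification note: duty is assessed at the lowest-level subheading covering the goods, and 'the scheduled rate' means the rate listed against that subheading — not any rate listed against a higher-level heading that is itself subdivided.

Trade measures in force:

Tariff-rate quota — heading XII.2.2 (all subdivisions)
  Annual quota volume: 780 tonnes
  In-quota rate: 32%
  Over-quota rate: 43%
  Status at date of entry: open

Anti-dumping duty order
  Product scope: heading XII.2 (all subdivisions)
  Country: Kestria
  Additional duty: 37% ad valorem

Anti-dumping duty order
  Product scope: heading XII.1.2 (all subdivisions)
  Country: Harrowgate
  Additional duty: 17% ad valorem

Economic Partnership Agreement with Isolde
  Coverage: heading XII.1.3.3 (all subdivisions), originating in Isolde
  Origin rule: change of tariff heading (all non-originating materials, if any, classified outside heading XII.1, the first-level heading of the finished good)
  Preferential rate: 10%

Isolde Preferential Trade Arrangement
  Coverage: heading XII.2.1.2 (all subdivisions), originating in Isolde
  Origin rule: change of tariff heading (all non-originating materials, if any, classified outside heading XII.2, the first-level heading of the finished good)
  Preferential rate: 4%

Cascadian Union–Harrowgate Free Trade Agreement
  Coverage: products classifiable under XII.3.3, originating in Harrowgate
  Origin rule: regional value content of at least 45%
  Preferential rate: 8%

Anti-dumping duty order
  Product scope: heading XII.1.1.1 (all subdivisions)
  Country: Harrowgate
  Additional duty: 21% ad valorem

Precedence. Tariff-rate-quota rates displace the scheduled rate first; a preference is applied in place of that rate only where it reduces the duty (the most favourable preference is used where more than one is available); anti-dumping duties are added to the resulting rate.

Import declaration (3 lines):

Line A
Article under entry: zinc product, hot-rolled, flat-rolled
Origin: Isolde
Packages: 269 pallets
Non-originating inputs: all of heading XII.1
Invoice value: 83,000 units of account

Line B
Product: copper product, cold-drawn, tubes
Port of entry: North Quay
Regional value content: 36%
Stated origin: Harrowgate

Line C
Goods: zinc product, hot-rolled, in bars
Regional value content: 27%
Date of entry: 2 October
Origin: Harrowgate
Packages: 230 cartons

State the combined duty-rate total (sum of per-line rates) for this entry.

Line A: zinc → XII.3; flat-rolled → XII.3.2; hot-rolled → XII.3.2.1. Scheduled 27%. Isolde agreement on XII.1.3.3: XII.3.2.1 not covered; Isolde agreement on XII.2.1.2: XII.3.2.1 not covered. → 27%.
Line B: copper → XII.2; tubes → XII.2.2; cold-drawn → XII.2.2.2. Scheduled 32%. quota on XII.2.2 open → in-quota 32%; Harrowgate agreement on XII.3.3: XII.2.2.2 not covered. → 32%.
Line C: zinc → XII.3; in bars → XII.3.3; hot-rolled → XII.3.3.1. Scheduled 3%. Harrowgate agreement on XII.3.3: RVC < 45%. → 3%.
Sum: 27% + 32% + 3% = 62%.

62%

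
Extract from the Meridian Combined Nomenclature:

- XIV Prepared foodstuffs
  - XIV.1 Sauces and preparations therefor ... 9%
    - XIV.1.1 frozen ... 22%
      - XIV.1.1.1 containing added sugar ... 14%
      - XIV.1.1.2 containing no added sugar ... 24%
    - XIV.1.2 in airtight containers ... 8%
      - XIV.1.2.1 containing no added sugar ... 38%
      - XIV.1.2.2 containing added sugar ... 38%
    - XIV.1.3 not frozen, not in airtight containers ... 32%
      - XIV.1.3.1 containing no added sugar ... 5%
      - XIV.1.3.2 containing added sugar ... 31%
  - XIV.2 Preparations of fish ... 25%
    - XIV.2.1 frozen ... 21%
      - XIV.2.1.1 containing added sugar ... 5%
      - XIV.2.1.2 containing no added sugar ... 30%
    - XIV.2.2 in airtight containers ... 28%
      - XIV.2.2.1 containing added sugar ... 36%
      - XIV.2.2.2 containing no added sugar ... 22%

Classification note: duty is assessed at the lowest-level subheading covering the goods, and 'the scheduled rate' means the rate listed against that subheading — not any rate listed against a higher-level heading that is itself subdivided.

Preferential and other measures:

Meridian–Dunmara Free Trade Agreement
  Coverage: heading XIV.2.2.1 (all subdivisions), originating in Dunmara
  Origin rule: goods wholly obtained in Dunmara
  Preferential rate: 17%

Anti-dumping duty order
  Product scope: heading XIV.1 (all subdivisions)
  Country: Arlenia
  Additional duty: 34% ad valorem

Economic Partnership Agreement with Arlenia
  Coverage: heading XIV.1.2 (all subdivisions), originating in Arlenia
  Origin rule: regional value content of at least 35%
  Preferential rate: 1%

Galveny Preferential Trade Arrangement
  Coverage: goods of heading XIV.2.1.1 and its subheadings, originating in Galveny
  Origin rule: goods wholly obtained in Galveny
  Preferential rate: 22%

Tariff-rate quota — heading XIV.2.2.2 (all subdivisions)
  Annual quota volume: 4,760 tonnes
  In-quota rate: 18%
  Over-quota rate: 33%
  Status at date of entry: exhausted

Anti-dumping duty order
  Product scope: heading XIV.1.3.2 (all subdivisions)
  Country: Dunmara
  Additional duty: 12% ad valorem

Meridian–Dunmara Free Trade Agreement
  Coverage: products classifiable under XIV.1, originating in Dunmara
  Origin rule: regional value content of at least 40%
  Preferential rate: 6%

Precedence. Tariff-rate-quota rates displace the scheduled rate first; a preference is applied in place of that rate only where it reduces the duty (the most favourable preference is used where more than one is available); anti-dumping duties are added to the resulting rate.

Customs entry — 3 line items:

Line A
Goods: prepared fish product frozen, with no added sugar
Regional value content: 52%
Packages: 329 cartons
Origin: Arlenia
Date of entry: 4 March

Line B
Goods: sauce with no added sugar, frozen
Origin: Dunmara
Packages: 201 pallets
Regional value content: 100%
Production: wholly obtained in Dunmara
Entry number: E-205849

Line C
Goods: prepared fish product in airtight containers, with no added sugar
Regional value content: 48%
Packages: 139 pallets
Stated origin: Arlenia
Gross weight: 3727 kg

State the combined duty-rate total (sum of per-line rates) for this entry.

Line A: prepared fish product → XIV.2; frozen → XIV.2.1; with no added sugar → XIV.2.1.2. Scheduled 30%. Arlenia agreement on XIV.1.2: XIV.2.1.2 not covered. → 30%.
Line B: sauce → XIV.1; frozen → XIV.1.1; with no added sugar → XIV.1.1.2. Scheduled 24%. Dunmara agreement on XIV.2.2.1: XIV.1.1.2 not covered; Dunmara agreement on XIV.1: RVC ≥ 40% → 6% available; preferential 6%. → 6%.
Line C: prepared fish product → XIV.2; in airtight containers → XIV.2.2; with no added sugar → XIV.2.2.2. Scheduled 22%. quota on XIV.2.2.2 exhausted → over-quota 33%; Arlenia agreement on XIV.1.2: XIV.2.2.2 not covered. → 33%.
Sum: 30% + 6% + 33% = 69%.

69%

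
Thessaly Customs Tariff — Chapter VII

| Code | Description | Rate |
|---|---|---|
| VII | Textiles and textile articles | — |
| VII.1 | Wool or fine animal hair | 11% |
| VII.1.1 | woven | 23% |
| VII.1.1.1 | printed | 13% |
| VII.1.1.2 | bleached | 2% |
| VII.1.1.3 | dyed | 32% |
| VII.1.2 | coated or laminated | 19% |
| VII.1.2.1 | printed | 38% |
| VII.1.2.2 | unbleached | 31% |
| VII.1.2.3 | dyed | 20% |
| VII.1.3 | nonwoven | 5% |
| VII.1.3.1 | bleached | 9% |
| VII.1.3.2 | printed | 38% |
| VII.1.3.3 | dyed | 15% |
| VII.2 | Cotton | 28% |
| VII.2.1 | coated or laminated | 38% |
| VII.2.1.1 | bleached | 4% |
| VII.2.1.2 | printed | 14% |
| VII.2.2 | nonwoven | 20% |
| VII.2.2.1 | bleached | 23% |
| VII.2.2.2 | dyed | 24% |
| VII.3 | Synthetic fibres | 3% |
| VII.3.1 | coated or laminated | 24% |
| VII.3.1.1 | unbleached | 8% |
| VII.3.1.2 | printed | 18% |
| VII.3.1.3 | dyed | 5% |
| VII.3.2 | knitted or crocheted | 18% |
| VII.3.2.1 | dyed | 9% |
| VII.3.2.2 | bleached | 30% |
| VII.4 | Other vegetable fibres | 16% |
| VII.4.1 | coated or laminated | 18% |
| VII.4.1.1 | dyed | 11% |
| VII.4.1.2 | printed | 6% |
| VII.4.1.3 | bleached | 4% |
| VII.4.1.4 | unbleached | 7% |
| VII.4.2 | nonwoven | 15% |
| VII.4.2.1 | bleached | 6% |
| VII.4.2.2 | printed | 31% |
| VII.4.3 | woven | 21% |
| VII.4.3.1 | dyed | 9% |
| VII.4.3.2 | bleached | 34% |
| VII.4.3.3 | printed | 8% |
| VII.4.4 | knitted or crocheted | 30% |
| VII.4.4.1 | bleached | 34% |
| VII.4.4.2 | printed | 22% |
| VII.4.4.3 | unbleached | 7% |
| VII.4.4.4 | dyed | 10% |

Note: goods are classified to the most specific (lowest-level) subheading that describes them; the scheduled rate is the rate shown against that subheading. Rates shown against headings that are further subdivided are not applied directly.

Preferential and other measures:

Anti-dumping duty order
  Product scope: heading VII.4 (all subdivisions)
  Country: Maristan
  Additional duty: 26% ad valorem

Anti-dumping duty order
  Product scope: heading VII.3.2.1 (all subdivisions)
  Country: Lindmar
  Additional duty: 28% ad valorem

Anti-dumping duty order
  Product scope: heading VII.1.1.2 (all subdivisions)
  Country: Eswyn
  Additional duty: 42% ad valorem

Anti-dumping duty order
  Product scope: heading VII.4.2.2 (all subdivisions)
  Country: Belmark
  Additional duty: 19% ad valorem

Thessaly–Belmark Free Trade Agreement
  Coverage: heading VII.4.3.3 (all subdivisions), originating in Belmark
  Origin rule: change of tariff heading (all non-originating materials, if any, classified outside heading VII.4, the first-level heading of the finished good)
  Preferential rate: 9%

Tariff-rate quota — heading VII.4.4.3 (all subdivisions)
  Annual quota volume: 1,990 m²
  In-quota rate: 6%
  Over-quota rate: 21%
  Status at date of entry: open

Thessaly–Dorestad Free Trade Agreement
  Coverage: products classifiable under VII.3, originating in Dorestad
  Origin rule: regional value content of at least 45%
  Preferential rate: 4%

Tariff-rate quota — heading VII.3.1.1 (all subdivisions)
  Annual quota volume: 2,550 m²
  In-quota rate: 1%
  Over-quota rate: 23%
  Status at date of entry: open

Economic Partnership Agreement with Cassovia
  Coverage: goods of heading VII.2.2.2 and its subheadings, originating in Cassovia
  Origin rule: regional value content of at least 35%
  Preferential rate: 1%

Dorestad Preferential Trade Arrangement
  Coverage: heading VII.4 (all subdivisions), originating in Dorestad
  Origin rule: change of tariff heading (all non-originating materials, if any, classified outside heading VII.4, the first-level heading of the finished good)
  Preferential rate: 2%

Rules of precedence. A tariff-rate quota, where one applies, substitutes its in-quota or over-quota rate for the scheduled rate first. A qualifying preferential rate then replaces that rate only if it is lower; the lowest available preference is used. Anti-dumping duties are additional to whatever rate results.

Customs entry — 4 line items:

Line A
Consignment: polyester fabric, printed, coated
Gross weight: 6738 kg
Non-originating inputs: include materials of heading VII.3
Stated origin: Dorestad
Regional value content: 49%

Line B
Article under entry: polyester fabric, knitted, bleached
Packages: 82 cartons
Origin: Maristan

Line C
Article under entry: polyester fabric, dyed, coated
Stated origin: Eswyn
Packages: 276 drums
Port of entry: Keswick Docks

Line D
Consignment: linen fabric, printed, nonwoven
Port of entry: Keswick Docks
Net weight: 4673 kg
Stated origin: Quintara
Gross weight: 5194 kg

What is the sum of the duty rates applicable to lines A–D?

70%

Line A: polyester → VII.3; coated → VII.3.1; printed → VII.3.1.2. Scheduled 18%. Dorestad agreement on VII.3: RVC ≥ 45% → 4% available; Dorestad agreement on VII.4: VII.3.1.2 not covered; preferential 4%. → 4%.
Line B: polyester → VII.3; knitted → VII.3.2; bleached → VII.3.2.2. Scheduled 30%. No special measure applies. → 30%.
Line C: polyester → VII.3; coated → VII.3.1; dyed → VII.3.1.3. Scheduled 5%. No special measure applies. → 5%.
Line D: linen → VII.4; nonwoven → VII.4.2; printed → VII.4.2.2. Scheduled 31%. No special measure applies. → 31%.
Sum: 4% + 30% + 5% + 31% = 70%.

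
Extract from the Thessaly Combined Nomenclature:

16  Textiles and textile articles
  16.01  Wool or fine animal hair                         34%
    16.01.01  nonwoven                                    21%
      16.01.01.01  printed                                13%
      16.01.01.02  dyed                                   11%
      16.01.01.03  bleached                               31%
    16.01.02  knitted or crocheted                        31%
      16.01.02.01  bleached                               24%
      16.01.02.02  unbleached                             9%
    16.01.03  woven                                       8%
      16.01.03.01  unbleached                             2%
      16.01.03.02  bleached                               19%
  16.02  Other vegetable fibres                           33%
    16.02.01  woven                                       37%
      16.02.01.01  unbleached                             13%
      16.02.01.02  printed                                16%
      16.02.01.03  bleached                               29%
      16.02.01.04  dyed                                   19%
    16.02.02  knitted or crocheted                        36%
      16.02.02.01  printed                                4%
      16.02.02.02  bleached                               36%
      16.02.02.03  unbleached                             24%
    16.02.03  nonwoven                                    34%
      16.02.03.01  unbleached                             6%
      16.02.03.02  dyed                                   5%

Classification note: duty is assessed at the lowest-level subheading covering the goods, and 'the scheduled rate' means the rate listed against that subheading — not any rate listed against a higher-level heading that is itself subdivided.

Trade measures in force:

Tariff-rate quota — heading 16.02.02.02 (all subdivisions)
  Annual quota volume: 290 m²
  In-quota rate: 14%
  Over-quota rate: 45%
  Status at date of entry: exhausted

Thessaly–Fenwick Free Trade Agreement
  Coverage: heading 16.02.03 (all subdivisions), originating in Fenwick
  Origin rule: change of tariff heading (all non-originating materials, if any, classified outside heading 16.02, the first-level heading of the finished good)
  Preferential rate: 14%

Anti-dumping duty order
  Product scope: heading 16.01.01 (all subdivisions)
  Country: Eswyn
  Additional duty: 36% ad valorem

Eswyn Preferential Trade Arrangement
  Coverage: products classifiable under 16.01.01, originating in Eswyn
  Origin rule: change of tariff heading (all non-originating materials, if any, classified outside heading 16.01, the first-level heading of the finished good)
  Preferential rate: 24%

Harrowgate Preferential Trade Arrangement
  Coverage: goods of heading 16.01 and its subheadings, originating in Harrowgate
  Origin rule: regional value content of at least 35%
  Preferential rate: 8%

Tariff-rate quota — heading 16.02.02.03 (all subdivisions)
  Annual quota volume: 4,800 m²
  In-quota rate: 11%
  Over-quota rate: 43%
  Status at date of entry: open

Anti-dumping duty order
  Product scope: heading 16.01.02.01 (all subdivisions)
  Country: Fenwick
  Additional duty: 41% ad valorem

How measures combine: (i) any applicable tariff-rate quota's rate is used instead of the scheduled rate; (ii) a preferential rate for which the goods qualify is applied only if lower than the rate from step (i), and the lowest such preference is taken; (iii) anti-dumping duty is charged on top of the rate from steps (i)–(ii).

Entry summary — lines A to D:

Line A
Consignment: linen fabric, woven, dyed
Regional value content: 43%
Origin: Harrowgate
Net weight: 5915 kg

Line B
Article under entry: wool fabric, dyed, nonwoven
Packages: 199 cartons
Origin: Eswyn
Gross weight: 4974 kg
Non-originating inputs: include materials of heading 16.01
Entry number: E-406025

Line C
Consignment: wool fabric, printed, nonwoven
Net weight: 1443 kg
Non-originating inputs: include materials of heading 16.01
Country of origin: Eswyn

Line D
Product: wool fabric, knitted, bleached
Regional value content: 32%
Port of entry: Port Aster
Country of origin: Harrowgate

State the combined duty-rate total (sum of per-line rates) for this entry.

Line A: linen → 16.02; woven → 16.02.01; dyed → 16.02.01.04. Scheduled 19%. Harrowgate agreement on 16.01: 16.02.01.04 not covered. → 19%.
Line B: wool → 16.01; nonwoven → 16.01.01; dyed → 16.01.01.02. Scheduled 11%. Eswyn agreement on 16.01.01: CTH not met; anti-dumping (Eswyn, 16.01.01): +36%; total 11% + 36% = 47%. → 47%.
Line C: wool → 16.01; nonwoven → 16.01.01; printed → 16.01.01.01. Scheduled 13%. Eswyn agreement on 16.01.01: CTH not met; anti-dumping (Eswyn, 16.01.01): +36%; total 13% + 36% = 49%. → 49%.
Line D: wool → 16.01; knitted → 16.01.02; bleached → 16.01.02.01. Scheduled 24%. Harrowgate agreement on 16.01: RVC < 35%. → 24%.
Sum: 19% + 47% + 49% + 24% = 139%.

139%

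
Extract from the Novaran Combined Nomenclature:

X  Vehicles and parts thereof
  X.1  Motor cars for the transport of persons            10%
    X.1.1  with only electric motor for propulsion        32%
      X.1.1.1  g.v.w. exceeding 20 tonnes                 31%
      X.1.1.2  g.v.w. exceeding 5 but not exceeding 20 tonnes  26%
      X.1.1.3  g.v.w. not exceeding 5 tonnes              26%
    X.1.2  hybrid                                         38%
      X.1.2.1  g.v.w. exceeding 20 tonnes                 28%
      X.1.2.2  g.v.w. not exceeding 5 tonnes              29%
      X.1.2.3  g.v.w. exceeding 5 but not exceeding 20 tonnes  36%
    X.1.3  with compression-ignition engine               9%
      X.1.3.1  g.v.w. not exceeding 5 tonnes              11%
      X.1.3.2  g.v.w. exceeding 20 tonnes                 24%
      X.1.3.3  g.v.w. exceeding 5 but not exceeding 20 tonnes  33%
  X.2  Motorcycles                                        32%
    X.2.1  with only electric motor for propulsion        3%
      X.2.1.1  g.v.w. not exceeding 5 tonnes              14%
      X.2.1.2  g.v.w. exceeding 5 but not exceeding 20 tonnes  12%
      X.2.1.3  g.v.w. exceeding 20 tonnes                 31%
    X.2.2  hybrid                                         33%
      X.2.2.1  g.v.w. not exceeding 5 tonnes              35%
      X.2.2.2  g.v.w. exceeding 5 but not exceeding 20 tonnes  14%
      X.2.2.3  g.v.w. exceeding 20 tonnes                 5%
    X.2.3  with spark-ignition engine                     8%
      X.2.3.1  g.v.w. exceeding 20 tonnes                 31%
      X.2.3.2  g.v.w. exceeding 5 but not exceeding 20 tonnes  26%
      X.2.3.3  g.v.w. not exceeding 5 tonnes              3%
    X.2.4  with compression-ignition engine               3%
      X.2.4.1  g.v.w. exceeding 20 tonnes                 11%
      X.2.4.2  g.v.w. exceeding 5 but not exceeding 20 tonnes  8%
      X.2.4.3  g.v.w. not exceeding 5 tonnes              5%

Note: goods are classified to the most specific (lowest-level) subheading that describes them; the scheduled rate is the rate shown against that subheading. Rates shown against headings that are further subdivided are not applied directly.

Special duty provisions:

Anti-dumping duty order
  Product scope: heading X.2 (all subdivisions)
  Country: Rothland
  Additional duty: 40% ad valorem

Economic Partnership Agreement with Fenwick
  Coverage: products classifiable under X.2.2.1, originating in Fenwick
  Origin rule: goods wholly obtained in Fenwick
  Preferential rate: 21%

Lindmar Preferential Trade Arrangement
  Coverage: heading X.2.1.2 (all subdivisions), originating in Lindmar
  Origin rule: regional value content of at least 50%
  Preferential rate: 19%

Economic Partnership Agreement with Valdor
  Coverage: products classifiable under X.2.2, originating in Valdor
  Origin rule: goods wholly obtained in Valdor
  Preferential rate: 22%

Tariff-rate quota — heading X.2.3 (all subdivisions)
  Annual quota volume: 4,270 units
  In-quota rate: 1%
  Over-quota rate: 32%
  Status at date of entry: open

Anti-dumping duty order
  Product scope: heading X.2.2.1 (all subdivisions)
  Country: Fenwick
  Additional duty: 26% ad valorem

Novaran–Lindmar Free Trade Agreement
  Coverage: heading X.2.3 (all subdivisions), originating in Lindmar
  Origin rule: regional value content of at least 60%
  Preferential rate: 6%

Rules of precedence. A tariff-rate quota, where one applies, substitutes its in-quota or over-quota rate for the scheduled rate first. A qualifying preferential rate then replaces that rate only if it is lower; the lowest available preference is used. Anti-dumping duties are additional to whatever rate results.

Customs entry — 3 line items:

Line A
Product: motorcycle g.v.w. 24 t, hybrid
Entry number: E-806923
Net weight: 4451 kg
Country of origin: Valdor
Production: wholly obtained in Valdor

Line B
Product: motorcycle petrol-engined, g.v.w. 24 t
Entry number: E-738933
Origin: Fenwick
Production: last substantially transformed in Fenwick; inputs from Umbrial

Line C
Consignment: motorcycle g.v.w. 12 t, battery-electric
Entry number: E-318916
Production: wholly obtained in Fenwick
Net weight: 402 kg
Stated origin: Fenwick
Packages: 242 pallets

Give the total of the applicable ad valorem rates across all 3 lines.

18%

Line A: motorcycle → X.2; hybrid → X.2.2; g.v.w. 24 t → X.2.2.3. Scheduled 5%. Valdor agreement on X.2.2: wholly obtained → 22% available; preference 22% not lower than 5% → no reduction. → 5%.
Line B: motorcycle → X.2; petrol-engined → X.2.3; g.v.w. 24 t → X.2.3.1. Scheduled 31%. quota on X.2.3 open → in-quota 1%; Fenwick agreement on X.2.2.1: X.2.3.1 not covered. → 1%.
Line C: motorcycle → X.2; battery-electric → X.2.1; g.v.w. 12 t → X.2.1.2. Scheduled 12%. Fenwick agreement on X.2.2.1: X.2.1.2 not covered. → 12%.
Sum: 5% + 1% + 12% = 18%.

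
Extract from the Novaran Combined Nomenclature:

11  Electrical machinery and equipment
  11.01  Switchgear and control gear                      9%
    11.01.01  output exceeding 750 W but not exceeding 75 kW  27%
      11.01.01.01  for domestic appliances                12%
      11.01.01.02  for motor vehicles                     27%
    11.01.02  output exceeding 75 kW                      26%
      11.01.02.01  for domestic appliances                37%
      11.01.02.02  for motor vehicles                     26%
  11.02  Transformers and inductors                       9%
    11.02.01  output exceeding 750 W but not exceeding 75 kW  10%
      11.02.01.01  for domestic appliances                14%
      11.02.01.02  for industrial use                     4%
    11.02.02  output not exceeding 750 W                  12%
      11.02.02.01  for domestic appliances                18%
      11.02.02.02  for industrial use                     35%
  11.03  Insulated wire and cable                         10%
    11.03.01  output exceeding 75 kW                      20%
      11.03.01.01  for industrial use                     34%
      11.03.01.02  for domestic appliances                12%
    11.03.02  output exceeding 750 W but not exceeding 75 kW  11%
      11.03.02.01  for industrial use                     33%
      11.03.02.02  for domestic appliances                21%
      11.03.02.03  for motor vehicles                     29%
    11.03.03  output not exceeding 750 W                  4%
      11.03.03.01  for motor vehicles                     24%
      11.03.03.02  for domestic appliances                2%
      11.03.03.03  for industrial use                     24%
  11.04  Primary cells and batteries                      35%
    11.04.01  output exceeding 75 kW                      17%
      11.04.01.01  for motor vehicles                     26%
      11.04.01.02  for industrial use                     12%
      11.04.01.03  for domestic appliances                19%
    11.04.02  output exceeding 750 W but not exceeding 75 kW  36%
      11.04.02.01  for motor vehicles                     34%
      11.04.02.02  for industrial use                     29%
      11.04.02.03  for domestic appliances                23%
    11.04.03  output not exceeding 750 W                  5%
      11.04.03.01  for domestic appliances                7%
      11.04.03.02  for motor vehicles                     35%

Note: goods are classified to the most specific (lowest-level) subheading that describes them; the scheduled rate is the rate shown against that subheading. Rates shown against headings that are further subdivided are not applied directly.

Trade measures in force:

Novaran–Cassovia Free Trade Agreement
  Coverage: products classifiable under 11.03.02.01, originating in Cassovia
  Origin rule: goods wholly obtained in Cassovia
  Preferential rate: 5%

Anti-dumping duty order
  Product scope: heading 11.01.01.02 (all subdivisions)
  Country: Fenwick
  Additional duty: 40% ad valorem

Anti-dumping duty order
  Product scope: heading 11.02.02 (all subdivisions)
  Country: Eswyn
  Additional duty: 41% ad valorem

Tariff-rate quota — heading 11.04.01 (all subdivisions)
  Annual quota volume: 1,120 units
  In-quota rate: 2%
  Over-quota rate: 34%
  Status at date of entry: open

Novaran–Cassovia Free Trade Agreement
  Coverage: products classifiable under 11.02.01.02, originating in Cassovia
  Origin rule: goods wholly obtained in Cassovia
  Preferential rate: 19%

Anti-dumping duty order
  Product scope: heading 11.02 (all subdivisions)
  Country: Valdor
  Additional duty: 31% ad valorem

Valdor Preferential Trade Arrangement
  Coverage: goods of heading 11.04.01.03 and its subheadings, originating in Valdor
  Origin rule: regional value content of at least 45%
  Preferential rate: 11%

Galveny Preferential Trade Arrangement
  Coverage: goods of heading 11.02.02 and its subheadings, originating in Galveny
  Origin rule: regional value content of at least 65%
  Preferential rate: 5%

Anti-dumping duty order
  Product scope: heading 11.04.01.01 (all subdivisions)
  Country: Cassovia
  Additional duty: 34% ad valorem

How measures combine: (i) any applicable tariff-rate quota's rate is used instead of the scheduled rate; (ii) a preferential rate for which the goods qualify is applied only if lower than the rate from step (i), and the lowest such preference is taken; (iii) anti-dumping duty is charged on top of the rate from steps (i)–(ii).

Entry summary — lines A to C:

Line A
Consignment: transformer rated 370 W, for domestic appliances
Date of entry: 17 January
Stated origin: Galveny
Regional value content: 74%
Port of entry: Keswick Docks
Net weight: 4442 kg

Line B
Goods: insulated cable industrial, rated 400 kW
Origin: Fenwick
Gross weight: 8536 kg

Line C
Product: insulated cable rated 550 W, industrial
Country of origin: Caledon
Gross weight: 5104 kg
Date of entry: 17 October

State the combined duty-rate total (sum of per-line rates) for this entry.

63%

Line A: transformer → 11.02; rated 370 W → 11.02.02; for domestic appliances → 11.02.02.01. Scheduled 18%. Galveny agreement on 11.02.02: RVC ≥ 65% → 5% available; preferential 5%. → 5%.
Line B: insulated cable → 11.03; rated 400 kW → 11.03.01; industrial → 11.03.01.01. Scheduled 34%. No special measure applies. → 34%.
Line C: insulated cable → 11.03; rated 550 W → 11.03.03; industrial → 11.03.03.03. Scheduled 24%. No special measure applies. → 24%.
Sum: 5% + 34% + 24% = 63%.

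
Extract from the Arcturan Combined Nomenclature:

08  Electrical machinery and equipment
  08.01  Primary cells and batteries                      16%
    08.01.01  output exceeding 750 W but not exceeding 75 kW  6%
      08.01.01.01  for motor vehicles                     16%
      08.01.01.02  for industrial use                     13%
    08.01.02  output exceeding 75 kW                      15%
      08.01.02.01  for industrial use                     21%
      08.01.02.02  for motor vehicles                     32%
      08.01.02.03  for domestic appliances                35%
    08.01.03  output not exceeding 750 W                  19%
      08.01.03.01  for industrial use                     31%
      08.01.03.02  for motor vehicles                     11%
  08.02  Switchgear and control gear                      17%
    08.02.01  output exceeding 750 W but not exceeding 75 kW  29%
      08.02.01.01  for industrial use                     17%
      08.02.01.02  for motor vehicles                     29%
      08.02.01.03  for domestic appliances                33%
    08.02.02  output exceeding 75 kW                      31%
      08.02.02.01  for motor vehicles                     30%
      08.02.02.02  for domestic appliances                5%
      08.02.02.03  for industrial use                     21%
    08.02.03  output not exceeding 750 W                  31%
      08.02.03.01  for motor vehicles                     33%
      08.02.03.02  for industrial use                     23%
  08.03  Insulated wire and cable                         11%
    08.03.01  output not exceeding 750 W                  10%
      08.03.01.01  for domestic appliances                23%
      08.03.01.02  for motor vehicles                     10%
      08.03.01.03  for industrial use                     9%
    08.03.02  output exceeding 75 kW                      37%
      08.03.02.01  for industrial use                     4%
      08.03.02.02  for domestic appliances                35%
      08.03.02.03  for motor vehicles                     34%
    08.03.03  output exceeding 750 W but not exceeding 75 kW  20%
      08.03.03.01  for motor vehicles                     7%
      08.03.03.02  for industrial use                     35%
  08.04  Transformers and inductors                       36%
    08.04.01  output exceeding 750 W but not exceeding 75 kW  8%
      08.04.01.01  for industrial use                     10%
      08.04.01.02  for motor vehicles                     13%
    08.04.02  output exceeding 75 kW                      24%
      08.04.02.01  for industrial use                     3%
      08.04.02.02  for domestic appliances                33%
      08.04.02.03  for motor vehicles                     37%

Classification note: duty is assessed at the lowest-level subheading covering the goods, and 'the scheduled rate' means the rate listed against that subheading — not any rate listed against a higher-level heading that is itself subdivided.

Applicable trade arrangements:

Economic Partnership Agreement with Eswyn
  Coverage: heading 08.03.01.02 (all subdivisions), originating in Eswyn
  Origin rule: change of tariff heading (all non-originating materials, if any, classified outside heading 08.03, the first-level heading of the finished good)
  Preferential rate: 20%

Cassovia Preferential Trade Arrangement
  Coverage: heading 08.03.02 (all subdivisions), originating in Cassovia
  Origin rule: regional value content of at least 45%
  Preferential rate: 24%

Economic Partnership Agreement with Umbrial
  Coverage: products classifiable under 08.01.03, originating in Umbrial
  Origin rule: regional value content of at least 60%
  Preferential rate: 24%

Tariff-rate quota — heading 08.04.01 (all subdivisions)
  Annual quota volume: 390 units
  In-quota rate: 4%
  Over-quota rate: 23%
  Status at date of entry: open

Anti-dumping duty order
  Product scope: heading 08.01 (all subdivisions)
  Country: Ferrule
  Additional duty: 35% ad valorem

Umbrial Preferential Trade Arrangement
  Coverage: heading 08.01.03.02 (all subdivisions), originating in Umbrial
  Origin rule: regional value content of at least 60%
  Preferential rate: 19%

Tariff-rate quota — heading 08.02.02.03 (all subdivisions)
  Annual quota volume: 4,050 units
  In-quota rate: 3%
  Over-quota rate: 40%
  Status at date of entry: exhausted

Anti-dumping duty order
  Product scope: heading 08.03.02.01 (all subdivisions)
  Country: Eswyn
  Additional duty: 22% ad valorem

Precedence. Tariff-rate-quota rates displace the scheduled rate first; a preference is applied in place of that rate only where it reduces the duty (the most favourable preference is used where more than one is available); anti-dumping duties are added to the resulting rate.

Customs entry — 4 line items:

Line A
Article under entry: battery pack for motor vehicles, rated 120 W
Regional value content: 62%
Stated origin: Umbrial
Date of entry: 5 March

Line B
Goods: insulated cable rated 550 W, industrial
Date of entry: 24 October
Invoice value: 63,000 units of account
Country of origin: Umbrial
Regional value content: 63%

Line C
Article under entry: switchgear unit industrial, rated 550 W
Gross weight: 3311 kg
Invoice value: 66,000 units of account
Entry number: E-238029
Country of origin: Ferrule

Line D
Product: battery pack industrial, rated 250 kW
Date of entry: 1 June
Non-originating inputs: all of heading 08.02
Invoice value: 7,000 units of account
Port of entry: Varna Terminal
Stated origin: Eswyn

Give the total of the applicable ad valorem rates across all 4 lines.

64%

Line A: battery pack → 08.01; rated 120 W → 08.01.03; for motor vehicles → 08.01.03.02. Scheduled 11%. Umbrial agreement on 08.01.03: RVC ≥ 60% → 24% available; Umbrial agreement on 08.01.03.02: RVC ≥ 60% → 19% available; preference 19% not lower than 11% → no reduction. → 11%.
Line B: insulated cable → 08.03; rated 550 W → 08.03.01; industrial → 08.03.01.03. Scheduled 9%. Umbrial agreement on 08.01.03: 08.03.01.03 not covered; Umbrial agreement on 08.01.03.02: 08.03.01.03 not covered. → 9%.
Line C: switchgear unit → 08.02; rated 550 W → 08.02.03; industrial → 08.02.03.02. Scheduled 23%. No special measure applies. → 23%.
Line D: battery pack → 08.01; rated 250 kW → 08.01.02; industrial → 08.01.02.01. Scheduled 21%. Eswyn agreement on 08.03.01.02: 08.01.02.01 not covered. → 21%.
Sum: 11% + 9% + 23% + 21% = 64%.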